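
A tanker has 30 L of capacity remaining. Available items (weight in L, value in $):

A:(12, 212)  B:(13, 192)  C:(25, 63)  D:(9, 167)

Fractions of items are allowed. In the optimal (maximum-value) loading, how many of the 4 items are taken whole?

2

Greedy by value/weight ratio, highest first.
Ratios (sorted): D 18.56, A 17.67, B 14.77, C 2.52
take D (9 @ 167); take A (12 @ 212); take 9/13 of B → 132.92. Capacity used 30/30.
2 item(s) taken whole; one partial (take 9/13 of B).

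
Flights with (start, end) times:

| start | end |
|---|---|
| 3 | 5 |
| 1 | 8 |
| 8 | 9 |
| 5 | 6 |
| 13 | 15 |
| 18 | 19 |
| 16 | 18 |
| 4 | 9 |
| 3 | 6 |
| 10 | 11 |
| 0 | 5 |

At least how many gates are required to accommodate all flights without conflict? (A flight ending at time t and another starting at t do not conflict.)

starts: [0, 1, 3, 3, 4, 5, 8, 10, 13, 16, 18]
ends:   [5, 5, 6, 6, 8, 9, 9, 11, 15, 18, 19]
s0→1 s1→2 s3→3 s3→4 s4→5  — peak 5.

5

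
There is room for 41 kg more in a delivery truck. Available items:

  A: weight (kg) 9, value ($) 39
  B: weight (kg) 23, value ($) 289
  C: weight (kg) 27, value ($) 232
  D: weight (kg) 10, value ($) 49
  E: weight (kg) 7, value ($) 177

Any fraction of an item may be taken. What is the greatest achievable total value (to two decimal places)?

560.52

Order: E (177/7=25.29) > B (289/23=12.57) > C (232/27=8.59) > D (49/10=4.90) > A (39/9=4.33)
Fill: take E (7 @ 177) → take B (23 @ 289) → take 11/27 of C → 94.52; 41/41 used.
Total value = 560.52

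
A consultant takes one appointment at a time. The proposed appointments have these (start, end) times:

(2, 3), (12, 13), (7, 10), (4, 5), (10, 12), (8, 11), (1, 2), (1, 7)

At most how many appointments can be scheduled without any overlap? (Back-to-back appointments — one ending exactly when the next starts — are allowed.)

Greedy by earliest finish: after sorting by end time, pick each interval compatible with the last pick.
Sorted by end: (1,2)  (2,3)  (4,5)  (1,7)  (7,10)  (8,11)  (10,12)  (12,13)
take (1,2); take (2,3); take (4,5); take (7,10); take (10,12); take (12,13).
Selected 6 appointments.

6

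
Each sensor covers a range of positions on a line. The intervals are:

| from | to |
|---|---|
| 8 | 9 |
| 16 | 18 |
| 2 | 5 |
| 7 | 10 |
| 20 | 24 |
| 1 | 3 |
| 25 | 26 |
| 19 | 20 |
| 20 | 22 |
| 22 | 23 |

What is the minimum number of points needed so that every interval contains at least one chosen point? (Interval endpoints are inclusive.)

Process intervals by earliest right end; each time one isn't hit yet, stab at its right endpoint.
By right end: [1,3]  [2,5]  [8,9]  [7,10]  [16,18]  [19,20]  [20,22]  [22,23]  [20,24]  [25,26]
[1,3] uncovered → point at 3; [8,9] uncovered → point at 9; [16,18] uncovered → point at 18; [19,20] uncovered → point at 20; [22,23] uncovered → point at 23; [25,26] uncovered → point at 26.
Points: 3, 9, 18, 20, 23, 26 (6 total).

6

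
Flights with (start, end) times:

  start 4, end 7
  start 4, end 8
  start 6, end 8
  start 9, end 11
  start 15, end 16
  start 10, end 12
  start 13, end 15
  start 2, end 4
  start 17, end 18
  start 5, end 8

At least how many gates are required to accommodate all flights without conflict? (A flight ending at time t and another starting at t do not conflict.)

4

The answer is the maximum number of intervals overlapping at any instant.
Events (time:±→running): 2:+→1 4:-→0 4:+→1 4:+→2 5:+→3 6:+→4 … peak 4.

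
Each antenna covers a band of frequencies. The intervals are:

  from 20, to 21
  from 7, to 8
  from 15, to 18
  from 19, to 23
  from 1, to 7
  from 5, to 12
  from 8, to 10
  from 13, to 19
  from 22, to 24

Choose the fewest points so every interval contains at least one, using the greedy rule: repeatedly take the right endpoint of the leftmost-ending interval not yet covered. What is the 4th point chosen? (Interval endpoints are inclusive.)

Sorted: [1,7] [7,8] [8,10] [5,12] [15,18] [13,19] [20,21] [19,23] [22,24]
{[1,7],[7,8]} hit by 7; {[8,10],[5,12]} hit by 10; {[15,18],[13,19]} hit by 18; {[20,21],[19,23]} hit by 21; {[22,24]} hit by 24.
Points: 7, 10, 18, 21, 24 (5 total).

21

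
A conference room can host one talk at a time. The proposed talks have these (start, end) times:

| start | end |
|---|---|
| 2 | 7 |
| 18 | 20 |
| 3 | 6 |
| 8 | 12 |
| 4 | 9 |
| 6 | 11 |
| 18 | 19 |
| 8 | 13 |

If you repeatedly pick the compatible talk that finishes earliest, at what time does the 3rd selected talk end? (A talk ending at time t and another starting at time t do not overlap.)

19

Greedy by earliest finish: after sorting by end time, pick each interval compatible with the last pick.
Sorted by end: (3,6)  (2,7)  (4,9)  (6,11)  (8,12)  (8,13)  (18,19)  (18,20)
take (3,6); take (6,11); take (18,19); skip (18,20).
Selected: (3,6) (6,11) (18,19)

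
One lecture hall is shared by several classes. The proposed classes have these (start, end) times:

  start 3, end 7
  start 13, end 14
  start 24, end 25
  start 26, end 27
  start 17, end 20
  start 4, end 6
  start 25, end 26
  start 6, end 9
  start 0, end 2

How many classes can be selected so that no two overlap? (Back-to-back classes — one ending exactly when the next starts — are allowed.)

Order by finish time; keep every interval that doesn't clash with the previous kept one.
Sorted by end: (0,2)  (4,6)  (3,7)  (6,9)  (13,14)  (17,20)  (24,25)  (25,26)  (26,27)
take (0,2); take (4,6); take (6,9); take (13,14); take (17,20); take (24,25); take (25,26); take (26,27).
Selected 8 classes.

8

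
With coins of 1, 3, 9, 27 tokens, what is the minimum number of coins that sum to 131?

9

131 = 4×27 + 2×9 + 1×3 + 2×1
Total coins = 4 + 2 + 1 + 2 = 9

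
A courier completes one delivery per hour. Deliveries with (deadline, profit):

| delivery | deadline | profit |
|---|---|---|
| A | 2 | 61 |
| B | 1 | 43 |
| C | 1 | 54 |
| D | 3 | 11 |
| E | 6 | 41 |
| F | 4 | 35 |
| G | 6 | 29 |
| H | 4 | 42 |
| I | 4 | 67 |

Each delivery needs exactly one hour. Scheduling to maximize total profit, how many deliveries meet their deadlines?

6

Take jobs in profit order; each goes to the latest open slot no later than its deadline.
By profit: I(d4,67), A(d2,61), C(d1,54), B(d1,43), H(d4,42), E(d6,41), F(d4,35), G(d6,29), D(d3,11)
I→slot 4; A→slot 2; C→slot 1; B skipped; H→slot 3; E→slot 6; F skipped; G→slot 5; D skipped.
6 of 9 scheduled.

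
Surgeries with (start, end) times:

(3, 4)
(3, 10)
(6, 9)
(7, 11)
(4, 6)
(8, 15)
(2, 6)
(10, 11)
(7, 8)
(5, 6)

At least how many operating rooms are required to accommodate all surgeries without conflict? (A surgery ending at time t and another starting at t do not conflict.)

The answer is the maximum number of intervals overlapping at any instant.
starts: [2, 3, 3, 4, 5, 6, 7, 7, 8, 10]
ends:   [4, 6, 6, 6, 8, 9, 10, 11, 11, 15]
s2→1 s3→2 s3→3 e4→2 s4→3 s5→4  — peak 4.

4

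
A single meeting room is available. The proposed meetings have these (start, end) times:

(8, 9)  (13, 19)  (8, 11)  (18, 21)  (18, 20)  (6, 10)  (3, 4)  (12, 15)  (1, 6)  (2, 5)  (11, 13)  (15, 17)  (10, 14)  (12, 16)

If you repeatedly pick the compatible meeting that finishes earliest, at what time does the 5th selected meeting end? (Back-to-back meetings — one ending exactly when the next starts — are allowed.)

Greedy by earliest finish: after sorting by end time, pick each interval compatible with the last pick.
Sorted by end: (3,4)  (2,5)  (1,6)  (8,9)  (6,10)  (8,11)  (11,13)  (10,14)  (12,15)  (12,16)  (15,17)  (13,19)  (18,20)  (18,21)
take (3,4); take (8,9); take (11,13); skip (10,14); skip (12,16); take (15,17); take (18,20); skip (18,21).
Selected: (3,4) (8,9) (11,13) (15,17) (18,20)

20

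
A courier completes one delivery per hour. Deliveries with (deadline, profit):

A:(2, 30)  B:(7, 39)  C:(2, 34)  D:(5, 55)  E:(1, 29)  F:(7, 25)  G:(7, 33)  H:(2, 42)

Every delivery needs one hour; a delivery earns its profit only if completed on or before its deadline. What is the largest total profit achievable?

By profit: D(d5,55), H(d2,42), B(d7,39), C(d2,34), G(d7,33), A(d2,30), E(d1,29), F(d7,25)
D→slot 5; H→slot 2; B→slot 7; C→slot 1; G→slot 6; A skipped; E skipped; F→slot 4.
Profit = 34 + 42 + 25 + 55 + 33 + 39 = 228

228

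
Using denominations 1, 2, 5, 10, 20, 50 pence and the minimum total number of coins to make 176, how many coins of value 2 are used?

Greedy: take as many of the largest coin as possible, then repeat with the remainder.
176 = 3×50 + 1×20 + 1×5 + 1×1
Count of 2: 0

0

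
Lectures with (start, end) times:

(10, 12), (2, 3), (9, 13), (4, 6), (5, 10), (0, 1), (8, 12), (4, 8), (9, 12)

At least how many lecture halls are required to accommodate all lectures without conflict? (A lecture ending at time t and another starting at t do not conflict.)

Count concurrent intervals with a sweep; the peak is the room count.
Events (time:±→running): 0:+→1 1:-→0 2:+→1 3:-→0 4:+→1 4:+→2 5:+→3 6:-→2 8:-→1 8:+→2 9:+→3 9:+→4 … peak 4.

4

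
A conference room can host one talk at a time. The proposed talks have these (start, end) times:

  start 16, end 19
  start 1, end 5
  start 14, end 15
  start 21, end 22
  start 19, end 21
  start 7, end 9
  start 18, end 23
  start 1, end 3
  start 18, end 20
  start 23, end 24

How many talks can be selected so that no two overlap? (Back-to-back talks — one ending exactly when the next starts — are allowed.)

Greedy by earliest finish: after sorting by end time, pick each interval compatible with the last pick.
Sorted by end: (1,3)  (1,5)  (7,9)  (14,15)  (16,19)  (18,20)  (19,21)  (21,22)  (18,23)  (23,24)
take (1,3); take (7,9); take (14,15); take (16,19); take (19,21); take (21,22); skip (18,23); take (23,24).
Selected 7 talks.

7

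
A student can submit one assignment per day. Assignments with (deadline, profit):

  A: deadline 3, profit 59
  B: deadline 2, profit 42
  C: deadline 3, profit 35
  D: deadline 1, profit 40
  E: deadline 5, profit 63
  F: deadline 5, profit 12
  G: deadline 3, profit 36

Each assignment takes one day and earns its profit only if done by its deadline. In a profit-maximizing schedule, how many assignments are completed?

5

Take jobs in profit order; each goes to the latest open slot no later than its deadline.
Profit order: E=63 A=59 B=42 D=40 G=36 C=35 F=12
Assign: E→slot 5, A→slot 3, B→slot 2, D→slot 1, G skipped, C skipped, F→slot 4.
Slots: [1:D] [2:B] [3:A] [4:F] [5:E]
5 of 7 scheduled.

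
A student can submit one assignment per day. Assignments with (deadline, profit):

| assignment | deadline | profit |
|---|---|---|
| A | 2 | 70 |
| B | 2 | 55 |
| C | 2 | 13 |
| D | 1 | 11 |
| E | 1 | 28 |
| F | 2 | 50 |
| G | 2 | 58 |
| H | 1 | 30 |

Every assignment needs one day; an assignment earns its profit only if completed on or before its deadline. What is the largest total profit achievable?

128

Sort by profit descending; place each in the latest free slot ≤ its deadline.
By profit: A(d2,70), G(d2,58), B(d2,55), F(d2,50), H(d1,30), E(d1,28), C(d2,13), D(d1,11)
A→slot 2; G→slot 1; B skipped; F skipped; H skipped; E skipped; C skipped; D skipped.
Profit = 58 + 70 = 128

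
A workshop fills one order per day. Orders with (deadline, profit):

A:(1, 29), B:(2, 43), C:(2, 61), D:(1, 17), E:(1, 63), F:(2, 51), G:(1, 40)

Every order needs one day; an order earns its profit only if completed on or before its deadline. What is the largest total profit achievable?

Take jobs in profit order; each goes to the latest open slot no later than its deadline.
By profit: E(d1,63), C(d2,61), F(d2,51), B(d2,43), G(d1,40), A(d1,29), D(d1,17)
E→slot 1; C→slot 2; F skipped; B skipped; G skipped; A skipped; D skipped.
Profit = 63 + 61 = 124

124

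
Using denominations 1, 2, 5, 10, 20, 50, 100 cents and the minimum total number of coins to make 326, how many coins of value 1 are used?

326 − 3×100→26 − 1×20→6 − 1×5→1 − 1×1→0
Count of 1: 1

1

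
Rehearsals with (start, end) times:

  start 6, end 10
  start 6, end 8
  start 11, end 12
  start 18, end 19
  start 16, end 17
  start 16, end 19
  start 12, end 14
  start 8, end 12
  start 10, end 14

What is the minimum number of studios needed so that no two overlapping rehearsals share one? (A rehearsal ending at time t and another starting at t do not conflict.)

The answer is the maximum number of intervals overlapping at any instant.
Events (time:±→running): 6:+→1 6:+→2 8:-→1 8:+→2 10:-→1 10:+→2 11:+→3 … peak 3.

3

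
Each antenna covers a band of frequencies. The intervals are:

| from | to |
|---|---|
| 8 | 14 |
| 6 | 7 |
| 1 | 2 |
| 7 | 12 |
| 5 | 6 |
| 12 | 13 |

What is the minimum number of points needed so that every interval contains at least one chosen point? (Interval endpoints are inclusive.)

Process intervals by earliest right end; each time one isn't hit yet, stab at its right endpoint.
By right end: [1,2]  [5,6]  [6,7]  [7,12]  [12,13]  [8,14]
[1,2] uncovered → point at 2; [5,6] uncovered → point at 6; [7,12] uncovered → point at 12.
Points: 2, 6, 12 (3 total).

3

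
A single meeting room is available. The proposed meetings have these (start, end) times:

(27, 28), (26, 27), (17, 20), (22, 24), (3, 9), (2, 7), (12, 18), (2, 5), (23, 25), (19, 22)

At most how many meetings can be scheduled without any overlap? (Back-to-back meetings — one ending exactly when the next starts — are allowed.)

6

Sort by end time and greedily take each interval whose start is ≥ the last chosen end.
By end time: (2,5), (2,7), (3,9), (12,18), (17,20), (19,22), (22,24), (23,25), (26,27), (27,28).
Pick (2,5); next start ≥ 5 → (12,18); next start ≥ 18 → (19,22); next start ≥ 22 → (22,24); next start ≥ 24 → (26,27); next start ≥ 27 → (27,28).
Selected 6 meetings.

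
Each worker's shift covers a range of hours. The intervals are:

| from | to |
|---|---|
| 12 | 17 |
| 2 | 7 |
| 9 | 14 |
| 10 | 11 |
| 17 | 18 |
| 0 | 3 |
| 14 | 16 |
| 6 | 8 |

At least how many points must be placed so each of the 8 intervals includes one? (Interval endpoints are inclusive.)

5

By right end: [0,3]  [2,7]  [6,8]  [10,11]  [9,14]  [14,16]  [12,17]  [17,18]
[0,3] uncovered → point at 3; [6,8] uncovered → point at 8; [10,11] uncovered → point at 11; [14,16] uncovered → point at 16; [17,18] uncovered → point at 18.
Points: 3, 8, 11, 16, 18 (5 total).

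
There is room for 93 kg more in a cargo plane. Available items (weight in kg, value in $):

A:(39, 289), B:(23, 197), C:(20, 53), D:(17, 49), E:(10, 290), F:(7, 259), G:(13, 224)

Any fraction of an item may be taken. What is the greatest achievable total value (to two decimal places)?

Sort by value per unit weight and fill in that order.
Ratios (sorted): F 37.00, E 29.00, G 17.23, B 8.57, A 7.41, D 2.88, C 2.65
take F (7 @ 259); take E (10 @ 290); take G (13 @ 224); take B (23 @ 197); take A (39 @ 289); take 1/17 of D → 2.88. Capacity used 93/93.
Total value = 1261.88

1261.88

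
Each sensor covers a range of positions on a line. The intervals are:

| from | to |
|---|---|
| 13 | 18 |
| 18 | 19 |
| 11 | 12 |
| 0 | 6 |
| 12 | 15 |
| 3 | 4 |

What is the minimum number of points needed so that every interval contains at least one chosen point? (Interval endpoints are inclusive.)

By right end: [3,4]  [0,6]  [11,12]  [12,15]  [13,18]  [18,19]
[3,4] uncovered → point at 4; [11,12] uncovered → point at 12; [13,18] uncovered → point at 18.
Points: 4, 12, 18 (3 total).

3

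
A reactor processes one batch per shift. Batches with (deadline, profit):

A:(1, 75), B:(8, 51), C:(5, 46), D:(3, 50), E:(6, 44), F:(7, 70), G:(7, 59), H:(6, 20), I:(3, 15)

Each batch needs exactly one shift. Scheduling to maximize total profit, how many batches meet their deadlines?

8

Take jobs in profit order; each goes to the latest open slot no later than its deadline.
By profit: A(d1,75), F(d7,70), G(d7,59), B(d8,51), D(d3,50), C(d5,46), E(d6,44), H(d6,20), I(d3,15)
A→slot 1; F→slot 7; G→slot 6; B→slot 8; D→slot 3; C→slot 5; E→slot 4; H→slot 2; I skipped.
8 of 9 scheduled.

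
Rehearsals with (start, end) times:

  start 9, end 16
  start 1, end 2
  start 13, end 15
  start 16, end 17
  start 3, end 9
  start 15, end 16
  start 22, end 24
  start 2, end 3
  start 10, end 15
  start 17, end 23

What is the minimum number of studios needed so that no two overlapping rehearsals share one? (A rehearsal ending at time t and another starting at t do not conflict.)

Events (time:±→running): 1:+→1 2:-→0 2:+→1 3:-→0 3:+→1 9:-→0 9:+→1 10:+→2 13:+→3 … peak 3.

3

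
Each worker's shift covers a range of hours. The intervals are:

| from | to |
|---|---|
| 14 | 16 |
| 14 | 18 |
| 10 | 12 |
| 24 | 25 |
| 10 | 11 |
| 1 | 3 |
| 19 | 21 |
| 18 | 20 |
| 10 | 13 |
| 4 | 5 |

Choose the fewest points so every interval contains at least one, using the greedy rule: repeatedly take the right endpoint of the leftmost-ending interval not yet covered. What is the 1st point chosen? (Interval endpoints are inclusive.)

Process intervals by earliest right end; each time one isn't hit yet, stab at its right endpoint.
By right end: [1,3]  [4,5]  [10,11]  [10,12]  [10,13]  [14,16]  [14,18]  [18,20]  [19,21]  [24,25]
[1,3] uncovered → point at 3; [4,5] uncovered → point at 5; [10,11] uncovered → point at 11; [14,16] uncovered → point at 16; [18,20] uncovered → point at 20; [24,25] uncovered → point at 25.
Points: 3, 5, 11, 16, 20, 25 (6 total).

3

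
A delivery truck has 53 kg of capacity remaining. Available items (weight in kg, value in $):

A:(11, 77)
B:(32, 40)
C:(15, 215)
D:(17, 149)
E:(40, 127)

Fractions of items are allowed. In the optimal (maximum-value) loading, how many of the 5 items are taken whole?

3

Sort by value per unit weight and fill in that order.
Order: C (215/15=14.33) > D (149/17=8.76) > A (77/11=7.00) > E (127/40=3.17) > B (40/32=1.25)
Fill: take C (15 @ 215) → take D (17 @ 149) → take A (11 @ 77) → take 10/40 of E → 31.75; 53/53 used.
3 item(s) taken whole; one partial (take 10/40 of E).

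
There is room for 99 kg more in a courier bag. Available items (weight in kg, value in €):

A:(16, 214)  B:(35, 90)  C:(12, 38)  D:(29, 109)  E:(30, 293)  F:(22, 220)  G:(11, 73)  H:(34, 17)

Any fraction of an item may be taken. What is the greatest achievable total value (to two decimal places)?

Greedy by value/weight ratio, highest first.
Order: A (214/16=13.38) > F (220/22=10.00) > E (293/30=9.77) > G (73/11=6.64) > D (109/29=3.76) > C (38/12=3.17) > B (90/35=2.57) > H (17/34=0.50)
Fill: take A (16 @ 214) → take F (22 @ 220) → take E (30 @ 293) → take G (11 @ 73) → take 20/29 of D → 75.17; 99/99 used.
Total value = 875.17

875.17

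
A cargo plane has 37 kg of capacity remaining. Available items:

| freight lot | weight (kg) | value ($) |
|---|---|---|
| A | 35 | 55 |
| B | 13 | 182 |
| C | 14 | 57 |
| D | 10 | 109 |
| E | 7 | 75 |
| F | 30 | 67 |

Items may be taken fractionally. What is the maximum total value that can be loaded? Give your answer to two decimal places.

394.50

Ratios (sorted): B 14.00, D 10.90, E 10.71, C 4.07, F 2.23, A 1.57
take B (13 @ 182); take D (10 @ 109); take E (7 @ 75); take 7/14 of C → 28.50. Capacity used 37/37.
Total value = 394.50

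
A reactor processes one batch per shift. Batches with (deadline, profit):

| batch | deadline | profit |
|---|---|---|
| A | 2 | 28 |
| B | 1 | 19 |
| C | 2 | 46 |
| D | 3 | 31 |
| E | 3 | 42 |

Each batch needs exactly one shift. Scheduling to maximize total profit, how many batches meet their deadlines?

Profit order: C=46 E=42 D=31 A=28 B=19
Assign: C→slot 2, E→slot 3, D→slot 1, A skipped, B skipped.
Slots: [1:D] [2:C] [3:E]
3 of 5 scheduled.

3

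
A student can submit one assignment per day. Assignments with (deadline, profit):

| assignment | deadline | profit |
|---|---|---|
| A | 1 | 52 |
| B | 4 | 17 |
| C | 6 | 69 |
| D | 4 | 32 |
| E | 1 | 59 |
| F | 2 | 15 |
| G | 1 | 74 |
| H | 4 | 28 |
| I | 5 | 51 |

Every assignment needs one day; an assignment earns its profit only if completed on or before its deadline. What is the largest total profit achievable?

Sort by profit descending; place each in the latest free slot ≤ its deadline.
By profit: G(d1,74), C(d6,69), E(d1,59), A(d1,52), I(d5,51), D(d4,32), H(d4,28), B(d4,17), F(d2,15)
G→slot 1; C→slot 6; E skipped; A skipped; I→slot 5; D→slot 4; H→slot 3; B→slot 2; F skipped.
Profit = 74 + 17 + 28 + 32 + 51 + 69 = 271

271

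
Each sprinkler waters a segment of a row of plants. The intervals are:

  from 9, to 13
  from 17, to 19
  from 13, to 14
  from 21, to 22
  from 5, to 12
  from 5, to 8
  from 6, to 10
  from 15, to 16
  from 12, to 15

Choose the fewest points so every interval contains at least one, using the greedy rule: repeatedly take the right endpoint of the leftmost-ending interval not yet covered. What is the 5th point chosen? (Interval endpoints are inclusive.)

22

Sorted: [5,8] [6,10] [5,12] [9,13] [13,14] [12,15] [15,16] [17,19] [21,22]
{[5,8],[6,10],[5,12]} hit by 8; {[9,13],[13,14],[12,15]} hit by 13; {[15,16]} hit by 16; {[17,19]} hit by 19; {[21,22]} hit by 22.
Points: 8, 13, 16, 19, 22 (5 total).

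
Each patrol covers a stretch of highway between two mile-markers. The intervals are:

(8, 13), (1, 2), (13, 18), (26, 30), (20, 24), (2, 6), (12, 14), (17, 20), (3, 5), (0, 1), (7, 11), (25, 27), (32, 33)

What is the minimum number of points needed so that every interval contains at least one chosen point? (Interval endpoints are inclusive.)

Sorted: [0,1] [1,2] [3,5] [2,6] [7,11] [8,13] [12,14] [13,18] [17,20] [20,24] [25,27] [26,30] [32,33]
{[0,1],[1,2]} hit by 1; {[3,5],[2,6]} hit by 5; {[7,11],[8,13]} hit by 11; {[12,14],[13,18]} hit by 14; {[17,20],[20,24]} hit by 20; {[25,27],[26,30]} hit by 27; {[32,33]} hit by 33.
Points: 1, 5, 11, 14, 20, 27, 33 (7 total).

7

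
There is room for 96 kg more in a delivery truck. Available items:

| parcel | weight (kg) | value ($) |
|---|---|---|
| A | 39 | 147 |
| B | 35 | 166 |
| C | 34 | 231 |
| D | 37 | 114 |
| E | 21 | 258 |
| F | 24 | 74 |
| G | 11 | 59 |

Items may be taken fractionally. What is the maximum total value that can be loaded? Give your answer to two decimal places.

690.29

Greedy by value/weight ratio, highest first.
Order: E (258/21=12.29) > C (231/34=6.79) > G (59/11=5.36) > B (166/35=4.74) > A (147/39=3.77) > F (74/24=3.08) > D (114/37=3.08)
Fill: take E (21 @ 258) → take C (34 @ 231) → take G (11 @ 59) → take 30/35 of B → 142.29; 96/96 used.
Total value = 690.29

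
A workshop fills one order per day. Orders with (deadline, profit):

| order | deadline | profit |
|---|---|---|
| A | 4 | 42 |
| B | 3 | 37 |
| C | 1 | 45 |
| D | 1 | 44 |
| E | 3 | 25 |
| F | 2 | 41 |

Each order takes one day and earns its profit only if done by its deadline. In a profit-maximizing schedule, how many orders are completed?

Sort by profit descending; place each in the latest free slot ≤ its deadline.
Profit order: C=45 D=44 A=42 F=41 B=37 E=25
Assign: C→slot 1, D skipped, A→slot 4, F→slot 2, B→slot 3, E skipped.
Slots: [1:C] [2:F] [3:B] [4:A]
4 of 6 scheduled.

4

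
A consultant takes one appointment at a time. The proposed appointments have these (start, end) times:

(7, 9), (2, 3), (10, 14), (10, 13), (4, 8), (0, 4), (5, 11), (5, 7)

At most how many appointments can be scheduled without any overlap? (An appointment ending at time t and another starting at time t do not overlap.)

4

By end time: (2,3), (0,4), (5,7), (4,8), (7,9), (5,11), (10,13), (10,14).
Pick (2,3); next start ≥ 3 → (5,7); next start ≥ 7 → (7,9); next start ≥ 9 → (10,13).
Selected 4 appointments.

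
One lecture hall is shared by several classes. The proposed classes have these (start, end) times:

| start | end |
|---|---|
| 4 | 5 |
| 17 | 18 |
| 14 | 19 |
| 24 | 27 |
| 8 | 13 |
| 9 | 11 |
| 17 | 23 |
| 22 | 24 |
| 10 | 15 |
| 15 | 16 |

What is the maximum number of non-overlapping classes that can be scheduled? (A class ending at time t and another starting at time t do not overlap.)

Order by finish time; keep every interval that doesn't clash with the previous kept one.
Sorted by end: (4,5)  (9,11)  (8,13)  (10,15)  (15,16)  (17,18)  (14,19)  (17,23)  (22,24)  (24,27)
take (4,5); take (9,11); take (15,16); take (17,18); take (22,24); take (24,27).
Selected 6 classes.

6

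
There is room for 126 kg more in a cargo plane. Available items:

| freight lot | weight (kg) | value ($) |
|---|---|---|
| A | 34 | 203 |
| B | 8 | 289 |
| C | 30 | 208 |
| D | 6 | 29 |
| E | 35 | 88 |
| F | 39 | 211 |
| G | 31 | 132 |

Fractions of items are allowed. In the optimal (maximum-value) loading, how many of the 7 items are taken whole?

5

Greedy by value/weight ratio, highest first.
Order: B (289/8=36.12) > C (208/30=6.93) > A (203/34=5.97) > F (211/39=5.41) > D (29/6=4.83) > G (132/31=4.26) > E (88/35=2.51)
Fill: take B (8 @ 289) → take C (30 @ 208) → take A (34 @ 203) → take F (39 @ 211) → take D (6 @ 29) → take 9/31 of G → 38.32; 126/126 used.
5 item(s) taken whole; one partial (take 9/31 of G).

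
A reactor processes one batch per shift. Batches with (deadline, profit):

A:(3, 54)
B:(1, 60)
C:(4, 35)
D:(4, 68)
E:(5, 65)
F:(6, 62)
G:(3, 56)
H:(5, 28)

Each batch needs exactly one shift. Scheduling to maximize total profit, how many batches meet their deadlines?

Sort by profit descending; place each in the latest free slot ≤ its deadline.
Profit order: D=68 E=65 F=62 B=60 G=56 A=54 C=35 H=28
Assign: D→slot 4, E→slot 5, F→slot 6, B→slot 1, G→slot 3, A→slot 2, C skipped, H skipped.
Slots: [1:B] [2:A] [3:G] [4:D] [5:E] [6:F]
6 of 8 scheduled.

6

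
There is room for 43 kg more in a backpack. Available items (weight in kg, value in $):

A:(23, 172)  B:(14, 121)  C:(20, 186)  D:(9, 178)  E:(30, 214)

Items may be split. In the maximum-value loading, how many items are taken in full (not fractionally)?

Greedy by value/weight ratio, highest first.
Ratios (sorted): D 19.78, C 9.30, B 8.64, A 7.48, E 7.13
take D (9 @ 178); take C (20 @ 186); take B (14 @ 121). Capacity used 43/43.
3 item(s) taken whole.

3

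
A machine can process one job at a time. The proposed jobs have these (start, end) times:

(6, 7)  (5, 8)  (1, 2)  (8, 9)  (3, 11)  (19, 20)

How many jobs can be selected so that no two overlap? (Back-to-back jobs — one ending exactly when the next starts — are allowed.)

4

Order by finish time; keep every interval that doesn't clash with the previous kept one.
By end time: (1,2), (6,7), (5,8), (8,9), (3,11), (19,20).
Pick (1,2); next start ≥ 2 → (6,7); next start ≥ 7 → (8,9); next start ≥ 9 → (19,20).
Selected 4 jobs.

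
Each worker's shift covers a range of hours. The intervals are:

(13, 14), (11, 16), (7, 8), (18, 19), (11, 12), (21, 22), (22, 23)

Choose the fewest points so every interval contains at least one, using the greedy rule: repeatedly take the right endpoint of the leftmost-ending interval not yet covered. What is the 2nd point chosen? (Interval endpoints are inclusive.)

Sort by right endpoint; whenever an interval is uncovered, place a point at its right end.
By right end: [7,8]  [11,12]  [13,14]  [11,16]  [18,19]  [21,22]  [22,23]
[7,8] uncovered → point at 8; [11,12] uncovered → point at 12; [13,14] uncovered → point at 14; [18,19] uncovered → point at 19; [21,22] uncovered → point at 22.
Points: 8, 12, 14, 19, 22 (5 total).

12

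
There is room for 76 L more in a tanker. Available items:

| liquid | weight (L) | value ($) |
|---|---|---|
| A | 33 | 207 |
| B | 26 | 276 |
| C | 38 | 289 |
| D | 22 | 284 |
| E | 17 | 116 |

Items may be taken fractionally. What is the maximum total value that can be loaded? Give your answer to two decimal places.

772.95

Order: D (284/22=12.91) > B (276/26=10.62) > C (289/38=7.61) > E (116/17=6.82) > A (207/33=6.27)
Fill: take D (22 @ 284) → take B (26 @ 276) → take 28/38 of C → 212.95; 76/76 used.
Total value = 772.95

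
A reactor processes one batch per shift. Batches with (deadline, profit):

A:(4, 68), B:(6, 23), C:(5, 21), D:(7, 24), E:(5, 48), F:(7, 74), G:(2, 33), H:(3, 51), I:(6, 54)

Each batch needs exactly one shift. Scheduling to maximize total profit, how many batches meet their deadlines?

Sort by profit descending; place each in the latest free slot ≤ its deadline.
Profit order: F=74 A=68 I=54 H=51 E=48 G=33 D=24 B=23 C=21
Assign: F→slot 7, A→slot 4, I→slot 6, H→slot 3, E→slot 5, G→slot 2, D→slot 1, B skipped, C skipped.
Slots: [1:D] [2:G] [3:H] [4:A] [5:E] [6:I] [7:F]
7 of 9 scheduled.

7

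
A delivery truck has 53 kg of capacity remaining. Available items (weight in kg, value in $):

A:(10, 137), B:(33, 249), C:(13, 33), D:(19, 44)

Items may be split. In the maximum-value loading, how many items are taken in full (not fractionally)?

Ratios (sorted): A 13.70, B 7.55, C 2.54, D 2.32
take A (10 @ 137); take B (33 @ 249); take 10/13 of C → 25.38. Capacity used 53/53.
2 item(s) taken whole; one partial (take 10/13 of C).

2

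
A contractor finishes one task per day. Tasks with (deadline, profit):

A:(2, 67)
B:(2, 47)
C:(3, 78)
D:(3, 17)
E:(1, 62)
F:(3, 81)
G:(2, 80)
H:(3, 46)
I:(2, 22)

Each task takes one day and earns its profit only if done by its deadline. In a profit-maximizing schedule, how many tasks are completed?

3

By profit: F(d3,81), G(d2,80), C(d3,78), A(d2,67), E(d1,62), B(d2,47), H(d3,46), I(d2,22), D(d3,17)
F→slot 3; G→slot 2; C→slot 1; A skipped; E skipped; B skipped; H skipped; I skipped; D skipped.
3 of 9 scheduled.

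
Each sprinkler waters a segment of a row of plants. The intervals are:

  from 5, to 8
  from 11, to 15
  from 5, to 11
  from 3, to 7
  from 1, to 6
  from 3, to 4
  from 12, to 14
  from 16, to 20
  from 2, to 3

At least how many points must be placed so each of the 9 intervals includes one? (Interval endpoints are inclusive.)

4

Sort by right endpoint; whenever an interval is uncovered, place a point at its right end.
By right end: [2,3]  [3,4]  [1,6]  [3,7]  [5,8]  [5,11]  [12,14]  [11,15]  [16,20]
[2,3] uncovered → point at 3; [5,8] uncovered → point at 8; [12,14] uncovered → point at 14; [16,20] uncovered → point at 20.
Points: 3, 8, 14, 20 (4 total).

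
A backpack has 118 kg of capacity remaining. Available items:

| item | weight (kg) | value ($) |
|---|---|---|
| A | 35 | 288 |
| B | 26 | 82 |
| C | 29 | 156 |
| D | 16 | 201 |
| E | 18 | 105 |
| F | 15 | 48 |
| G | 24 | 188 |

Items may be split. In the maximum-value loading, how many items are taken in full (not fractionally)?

4

Order: D (201/16=12.56) > A (288/35=8.23) > G (188/24=7.83) > E (105/18=5.83) > C (156/29=5.38) > F (48/15=3.20) > B (82/26=3.15)
Fill: take D (16 @ 201) → take A (35 @ 288) → take G (24 @ 188) → take E (18 @ 105) → take 25/29 of C → 134.48; 118/118 used.
4 item(s) taken whole; one partial (take 25/29 of C).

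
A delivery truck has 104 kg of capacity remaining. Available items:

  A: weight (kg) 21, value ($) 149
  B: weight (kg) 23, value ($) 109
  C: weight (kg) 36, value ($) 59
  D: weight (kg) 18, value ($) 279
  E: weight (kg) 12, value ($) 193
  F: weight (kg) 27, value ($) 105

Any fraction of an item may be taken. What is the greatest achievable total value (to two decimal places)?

Sort by value per unit weight and fill in that order.
Order: E (193/12=16.08) > D (279/18=15.50) > A (149/21=7.10) > B (109/23=4.74) > F (105/27=3.89) > C (59/36=1.64)
Fill: take E (12 @ 193) → take D (18 @ 279) → take A (21 @ 149) → take B (23 @ 109) → take F (27 @ 105) → take 3/36 of C → 4.92; 104/104 used.
Total value = 839.92

839.92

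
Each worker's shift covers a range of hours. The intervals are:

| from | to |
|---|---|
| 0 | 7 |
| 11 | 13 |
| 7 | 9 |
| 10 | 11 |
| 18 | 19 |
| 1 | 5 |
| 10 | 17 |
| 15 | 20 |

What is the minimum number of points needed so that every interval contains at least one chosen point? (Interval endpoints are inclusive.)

4

Sorted: [1,5] [0,7] [7,9] [10,11] [11,13] [10,17] [18,19] [15,20]
{[1,5],[0,7]} hit by 5; {[7,9]} hit by 9; {[10,11],[11,13],[10,17]} hit by 11; {[18,19],[15,20]} hit by 19.
Points: 5, 9, 11, 19 (4 total).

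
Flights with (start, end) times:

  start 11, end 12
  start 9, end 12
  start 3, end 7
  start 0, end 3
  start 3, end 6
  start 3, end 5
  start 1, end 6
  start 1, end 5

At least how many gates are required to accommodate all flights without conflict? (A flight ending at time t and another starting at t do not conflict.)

The answer is the maximum number of intervals overlapping at any instant.
Events (time:±→running): 0:+→1 1:+→2 1:+→3 3:-→2 3:+→3 3:+→4 3:+→5 … peak 5.

5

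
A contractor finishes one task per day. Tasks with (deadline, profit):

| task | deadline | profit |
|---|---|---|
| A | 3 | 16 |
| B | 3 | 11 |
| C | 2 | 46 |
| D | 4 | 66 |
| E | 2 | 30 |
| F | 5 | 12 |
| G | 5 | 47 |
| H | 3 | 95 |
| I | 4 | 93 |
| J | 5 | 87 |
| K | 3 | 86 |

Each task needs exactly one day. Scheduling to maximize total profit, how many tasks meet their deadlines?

5

Take jobs in profit order; each goes to the latest open slot no later than its deadline.
By profit: H(d3,95), I(d4,93), J(d5,87), K(d3,86), D(d4,66), G(d5,47), C(d2,46), E(d2,30), A(d3,16), F(d5,12), B(d3,11)
H→slot 3; I→slot 4; J→slot 5; K→slot 2; D→slot 1; G skipped; C skipped; E skipped; A skipped; F skipped; B skipped.
5 of 11 scheduled.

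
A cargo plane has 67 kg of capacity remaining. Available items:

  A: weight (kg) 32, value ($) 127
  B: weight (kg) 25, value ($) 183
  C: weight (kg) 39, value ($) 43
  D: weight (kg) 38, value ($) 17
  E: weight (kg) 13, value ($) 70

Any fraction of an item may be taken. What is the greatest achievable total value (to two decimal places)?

Sort by value per unit weight and fill in that order.
Ratios (sorted): B 7.32, E 5.38, A 3.97, C 1.10, D 0.45
take B (25 @ 183); take E (13 @ 70); take 29/32 of A → 115.09. Capacity used 67/67.
Total value = 368.09

368.09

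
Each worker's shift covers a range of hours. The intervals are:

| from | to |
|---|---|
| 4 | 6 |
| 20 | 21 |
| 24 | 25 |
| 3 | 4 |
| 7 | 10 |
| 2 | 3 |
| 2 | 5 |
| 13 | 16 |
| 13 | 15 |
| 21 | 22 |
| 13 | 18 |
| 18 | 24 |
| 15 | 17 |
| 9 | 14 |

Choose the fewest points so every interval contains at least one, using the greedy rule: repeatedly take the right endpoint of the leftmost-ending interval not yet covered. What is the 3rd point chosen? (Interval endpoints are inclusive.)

10

Sorted: [2,3] [3,4] [2,5] [4,6] [7,10] [9,14] [13,15] [13,16] [15,17] [13,18] [20,21] [21,22] [18,24] [24,25]
{[2,3],[3,4],[2,5]} hit by 3; {[4,6]} hit by 6; {[7,10],[9,14]} hit by 10; {[13,15],[13,16],[15,17],[13,18]} hit by 15; {[20,21],[21,22],[18,24]} hit by 21; {[24,25]} hit by 25.
Points: 3, 6, 10, 15, 21, 25 (6 total).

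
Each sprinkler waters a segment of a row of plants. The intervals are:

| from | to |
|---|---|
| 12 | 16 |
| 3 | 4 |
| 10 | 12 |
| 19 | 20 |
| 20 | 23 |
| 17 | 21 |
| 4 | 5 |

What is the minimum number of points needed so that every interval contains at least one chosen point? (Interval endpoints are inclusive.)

Process intervals by earliest right end; each time one isn't hit yet, stab at its right endpoint.
Sorted: [3,4] [4,5] [10,12] [12,16] [19,20] [17,21] [20,23]
{[3,4],[4,5]} hit by 4; {[10,12],[12,16]} hit by 12; {[19,20],[17,21],[20,23]} hit by 20.
Points: 4, 12, 20 (3 total).

3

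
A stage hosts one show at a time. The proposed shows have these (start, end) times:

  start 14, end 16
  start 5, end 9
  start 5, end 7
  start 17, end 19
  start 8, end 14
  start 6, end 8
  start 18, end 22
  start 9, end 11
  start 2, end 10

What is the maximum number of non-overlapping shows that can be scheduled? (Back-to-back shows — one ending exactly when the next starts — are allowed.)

4

By end time: (5,7), (6,8), (5,9), (2,10), (9,11), (8,14), (14,16), (17,19), (18,22).
Pick (5,7); next start ≥ 7 → (9,11); next start ≥ 11 → (14,16); next start ≥ 16 → (17,19).
Selected 4 shows.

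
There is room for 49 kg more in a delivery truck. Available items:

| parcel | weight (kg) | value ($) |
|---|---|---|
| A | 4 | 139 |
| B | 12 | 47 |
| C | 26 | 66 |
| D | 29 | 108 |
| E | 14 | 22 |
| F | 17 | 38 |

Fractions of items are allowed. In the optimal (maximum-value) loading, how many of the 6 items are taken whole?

3

Sort by value per unit weight and fill in that order.
Ratios (sorted): A 34.75, B 3.92, D 3.72, C 2.54, F 2.24, E 1.57
take A (4 @ 139); take B (12 @ 47); take D (29 @ 108); take 4/26 of C → 10.15. Capacity used 49/49.
3 item(s) taken whole; one partial (take 4/26 of C).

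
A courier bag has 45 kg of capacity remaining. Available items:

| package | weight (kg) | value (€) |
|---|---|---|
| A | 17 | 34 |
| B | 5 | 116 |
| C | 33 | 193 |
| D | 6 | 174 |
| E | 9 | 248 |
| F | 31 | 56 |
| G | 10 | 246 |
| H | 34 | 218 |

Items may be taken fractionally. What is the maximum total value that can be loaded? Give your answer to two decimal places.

880.18

Order: D (174/6=29.00) > E (248/9=27.56) > G (246/10=24.60) > B (116/5=23.20) > H (218/34=6.41) > C (193/33=5.85) > A (34/17=2.00) > F (56/31=1.81)
Fill: take D (6 @ 174) → take E (9 @ 248) → take G (10 @ 246) → take B (5 @ 116) → take 15/34 of H → 96.18; 45/45 used.
Total value = 880.18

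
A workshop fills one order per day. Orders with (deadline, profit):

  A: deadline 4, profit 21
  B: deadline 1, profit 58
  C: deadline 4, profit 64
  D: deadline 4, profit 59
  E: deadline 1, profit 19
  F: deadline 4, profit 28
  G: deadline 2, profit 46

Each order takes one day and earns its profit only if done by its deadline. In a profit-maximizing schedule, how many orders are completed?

By profit: C(d4,64), D(d4,59), B(d1,58), G(d2,46), F(d4,28), A(d4,21), E(d1,19)
C→slot 4; D→slot 3; B→slot 1; G→slot 2; F skipped; A skipped; E skipped.
4 of 7 scheduled.

4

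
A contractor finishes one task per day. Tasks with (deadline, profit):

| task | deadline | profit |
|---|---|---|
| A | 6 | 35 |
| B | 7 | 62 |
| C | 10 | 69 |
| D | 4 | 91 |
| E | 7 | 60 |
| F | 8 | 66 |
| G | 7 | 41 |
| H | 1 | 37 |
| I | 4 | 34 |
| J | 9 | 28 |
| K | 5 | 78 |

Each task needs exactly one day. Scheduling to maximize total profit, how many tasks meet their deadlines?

Take jobs in profit order; each goes to the latest open slot no later than its deadline.
By profit: D(d4,91), K(d5,78), C(d10,69), F(d8,66), B(d7,62), E(d7,60), G(d7,41), H(d1,37), A(d6,35), I(d4,34), J(d9,28)
D→slot 4; K→slot 5; C→slot 10; F→slot 8; B→slot 7; E→slot 6; G→slot 3; H→slot 1; A→slot 2; I skipped; J→slot 9.
10 of 11 scheduled.

10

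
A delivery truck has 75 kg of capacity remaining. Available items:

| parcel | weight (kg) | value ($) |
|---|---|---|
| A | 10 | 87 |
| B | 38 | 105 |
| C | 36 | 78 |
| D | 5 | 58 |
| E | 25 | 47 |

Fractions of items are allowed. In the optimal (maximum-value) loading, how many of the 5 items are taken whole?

Sort by value per unit weight and fill in that order.
Ratios (sorted): D 11.60, A 8.70, B 2.76, C 2.17, E 1.88
take D (5 @ 58); take A (10 @ 87); take B (38 @ 105); take 22/36 of C → 47.67. Capacity used 75/75.
3 item(s) taken whole; one partial (take 22/36 of C).

3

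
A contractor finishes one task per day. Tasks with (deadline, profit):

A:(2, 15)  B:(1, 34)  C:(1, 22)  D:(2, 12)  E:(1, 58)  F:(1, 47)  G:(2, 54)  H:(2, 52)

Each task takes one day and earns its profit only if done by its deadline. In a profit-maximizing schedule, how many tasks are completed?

2

Profit order: E=58 G=54 H=52 F=47 B=34 C=22 A=15 D=12
Assign: E→slot 1, G→slot 2, H skipped, F skipped, B skipped, C skipped, A skipped, D skipped.
Slots: [1:E] [2:G]
2 of 8 scheduled.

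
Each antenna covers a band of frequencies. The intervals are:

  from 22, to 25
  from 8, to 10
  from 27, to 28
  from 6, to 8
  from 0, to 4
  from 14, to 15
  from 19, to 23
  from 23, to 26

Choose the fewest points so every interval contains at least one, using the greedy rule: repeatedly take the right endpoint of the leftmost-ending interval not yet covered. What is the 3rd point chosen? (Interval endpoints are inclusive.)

15

Sorted: [0,4] [6,8] [8,10] [14,15] [19,23] [22,25] [23,26] [27,28]
{[0,4]} hit by 4; {[6,8],[8,10]} hit by 8; {[14,15]} hit by 15; {[19,23],[22,25],[23,26]} hit by 23; {[27,28]} hit by 28.
Points: 4, 8, 15, 23, 28 (5 total).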